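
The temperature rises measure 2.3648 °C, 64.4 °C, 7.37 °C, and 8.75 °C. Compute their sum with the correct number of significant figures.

82.9 °C

2.3648 °C + 64.4 °C + 7.37 °C + 8.75 °C = 82.8848 °C.
Addition/subtraction keeps the fewest decimal places: 2.3648 → 4 decimal places, 64.4 → 1 decimal place, 7.37 → 2 decimal places, 8.75 → 2 decimal places; limit is 1.
Rounded to 1 decimal place: 82.9 °C.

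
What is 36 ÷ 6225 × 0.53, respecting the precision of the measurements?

36 ÷ 6225 × 0.53 = 0.00306506024096…
Multiplication/division keeps the fewest significant figures: 36 → 2 s.f., 6225 → 4 s.f., 0.53 → 2 s.f.; limit is 2.
Rounded to 2 significant figures: 0.0031.

0.0031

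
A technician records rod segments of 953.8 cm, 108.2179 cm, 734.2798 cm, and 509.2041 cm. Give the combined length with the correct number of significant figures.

2305.5 cm

953.8 cm + 108.2179 cm + 734.2798 cm + 509.2041 cm = 2305.5018 cm.
Addition/subtraction keeps the fewest decimal places: 953.8 → 1 decimal place, 108.2179 → 4 decimal places, 734.2798 → 4 decimal places, 509.2041 → 4 decimal places; limit is 1.
Rounded to 1 decimal place: 2305.5 cm.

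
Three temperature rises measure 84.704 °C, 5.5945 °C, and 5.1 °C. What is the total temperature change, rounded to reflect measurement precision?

84.704 °C + 5.5945 °C + 5.1 °C = 95.3985 °C.
Addition/subtraction keeps the fewest decimal places: 84.704 → 3 decimal places, 5.5945 → 4 decimal places, 5.1 → 1 decimal place; limit is 1.
Rounded to 1 decimal place: 95.4 °C.

95.4 °C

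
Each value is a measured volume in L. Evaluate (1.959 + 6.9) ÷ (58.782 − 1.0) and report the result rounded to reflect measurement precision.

0.15

1.959 + 6.9 = 8.859, limited to 1 d.p. → 2 s.f.; 58.782 − 1.0 = 57.782, limited to 1 d.p. → 3 s.f.
Carrying full precision, 8.859 ÷ 57.782 = 0.153317642172…; keep min(2, 3) = 2 s.f.
Rounded to 2 significant figures: 0.15.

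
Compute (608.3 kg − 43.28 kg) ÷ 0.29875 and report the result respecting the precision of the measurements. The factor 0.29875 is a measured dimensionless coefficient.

608.3 kg − 43.28 kg = 565.02 kg; the difference is limited to 1 decimal place (4 s.f.).
Carrying full precision, 565.02 ÷ 0.29875 = 1891.28033473… kg; 0.29875 has 5 s.f., so the result keeps min(4, 5) = 4 s.f.
Rounded to 4 significant figures: 1891 kg.

1891 kg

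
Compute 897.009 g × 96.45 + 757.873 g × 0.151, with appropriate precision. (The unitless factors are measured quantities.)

897.009 × 96.45 = 86516.51805 → 8.652 × 10^4 g (4 s.f., last digit at the 10^1 place).
757.873 × 0.151 = 114.438823 → 114 g (3 s.f., last digit at the 10^0 place).
Sum: 86630.956873 g; keep the coarser place, 10^1.
Result: 8.663 × 10^4 g.

8.663 × 10^4 g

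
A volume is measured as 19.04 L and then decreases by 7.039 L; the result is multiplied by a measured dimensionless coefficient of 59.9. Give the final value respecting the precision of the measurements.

7.19 × 10² L

19.04 L − 7.039 L = 12.001 L; the difference is limited to 2 decimal places (4 s.f.).
Carrying full precision, 12.001 × 59.9 = 718.8599 L; 59.9 has 3 s.f., so the result keeps min(4, 3) = 3 s.f.
Rounded to 3 significant figures: 7.19 × 10² L.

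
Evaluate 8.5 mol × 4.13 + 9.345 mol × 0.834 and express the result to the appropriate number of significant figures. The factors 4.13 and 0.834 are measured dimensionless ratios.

8.5 × 4.13 = 35.105 → 35 mol (2 s.f., last digit at the 10^0 place).
9.345 × 0.834 = 7.79373 → 7.79 mol (3 s.f., last digit at the 10^-2 place).
Sum: 42.89873 mol; keep the coarser place, 10^0.
Result: 43 mol.

43 mol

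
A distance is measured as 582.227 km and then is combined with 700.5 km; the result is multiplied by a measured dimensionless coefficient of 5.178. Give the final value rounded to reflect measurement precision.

6642 km

582.227 km + 700.5 km = 1282.727 km; the sum is limited to 1 decimal place (5 s.f.).
Carrying full precision, 1282.727 × 5.178 = 6641.960406 km; 5.178 has 4 s.f., so the result keeps min(5, 4) = 4 s.f.
Rounded to 4 significant figures: 6642 km.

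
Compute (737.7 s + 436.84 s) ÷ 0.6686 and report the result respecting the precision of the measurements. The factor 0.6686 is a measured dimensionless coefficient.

1757 s

737.7 s + 436.84 s = 1174.54 s; the sum is limited to 1 decimal place (5 s.f.).
Carrying full precision, 1174.54 ÷ 0.6686 = 1756.71552498… s; 0.6686 has 4 s.f., so the result keeps min(5, 4) = 4 s.f.
Rounded to 4 significant figures: 1757 s.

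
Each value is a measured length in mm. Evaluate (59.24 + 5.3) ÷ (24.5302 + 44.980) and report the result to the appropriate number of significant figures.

0.928

59.24 + 5.3 = 64.54, limited to 1 d.p. → 3 s.f.; 24.5302 + 44.980 = 69.5102, limited to 3 d.p. → 5 s.f.
Carrying full precision, 64.54 ÷ 69.5102 = 0.928496824926…; keep min(3, 5) = 3 s.f.
Rounded to 3 significant figures: 0.928.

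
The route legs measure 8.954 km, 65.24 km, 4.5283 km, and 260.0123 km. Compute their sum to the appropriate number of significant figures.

8.954 km + 65.24 km + 4.5283 km + 260.0123 km = 338.7346 km.
Addition/subtraction keeps the fewest decimal places: 8.954 → 3 decimal places, 65.24 → 2 decimal places, 4.5283 → 4 decimal places, 260.0123 → 4 decimal places; limit is 2.
Rounded to 2 decimal places: 338.73 km.

338.73 km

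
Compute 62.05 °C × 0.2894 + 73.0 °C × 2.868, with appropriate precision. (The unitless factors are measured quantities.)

227 °C

62.05 × 0.2894 = 17.95727 → 17.96 °C (4 s.f., last digit at the 10^-2 place).
73.0 × 2.868 = 209.364 → 209 °C (3 s.f., last digit at the 10^0 place).
Sum: 227.32127 °C; keep the coarser place, 10^0.
Result: 227 °C.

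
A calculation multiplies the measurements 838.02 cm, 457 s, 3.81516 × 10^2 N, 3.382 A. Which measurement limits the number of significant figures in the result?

838.02 cm → 5 s.f.; 457 s → 3 s.f.; 3.81516 × 10^2 N → 6 s.f.; 3.382 A → 4 s.f.
The fewest is 3 significant figures, from 457 s.

457 s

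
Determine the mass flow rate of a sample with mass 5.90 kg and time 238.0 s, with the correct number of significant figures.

0.0248 kg/s

mass flow rate = 5.90 kg ÷ 238.0 s = 0.0247899159664… kg/s.
5.90 has 3 significant figures; 238.0 has 4.
Division/multiplication keeps the fewest: 3 significant figures.
Rounded: 0.0248 kg/s.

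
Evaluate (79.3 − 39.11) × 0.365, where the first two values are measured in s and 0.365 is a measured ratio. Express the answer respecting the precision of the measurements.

14.7 s

79.3 s − 39.11 s = 40.19 s; the difference is limited to 1 decimal place (3 s.f.).
Carrying full precision, 40.19 × 0.365 = 14.66935 s; 0.365 has 3 s.f., so the result keeps min(3, 3) = 3 s.f.
Rounded to 3 significant figures: 14.7 s.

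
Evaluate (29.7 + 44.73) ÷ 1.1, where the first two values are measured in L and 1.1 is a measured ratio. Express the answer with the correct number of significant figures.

29.7 L + 44.73 L = 74.43 L; the sum is limited to 1 decimal place (3 s.f.).
Carrying full precision, 74.43 ÷ 1.1 = 67.6636363636… L; 1.1 has 2 s.f., so the result keeps min(3, 2) = 2 s.f.
Rounded to 2 significant figures: 68 L.

68 L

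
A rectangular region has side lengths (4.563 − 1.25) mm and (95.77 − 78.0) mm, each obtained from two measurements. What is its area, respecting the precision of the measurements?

58.9 mm²

4.563 − 1.25 = 3.313, limited to 2 d.p. → 3 s.f.; 95.77 − 78.0 = 17.77, limited to 1 d.p. → 3 s.f.
Carrying full precision, 3.313 × 17.77 = 58.87201; keep min(3, 3) = 3 s.f.
Rounded to 3 significant figures: 58.9 mm².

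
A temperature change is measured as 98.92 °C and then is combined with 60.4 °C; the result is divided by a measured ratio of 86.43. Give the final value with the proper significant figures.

1.843 °C

98.92 °C + 60.4 °C = 159.32 °C; the sum is limited to 1 decimal place (4 s.f.).
Carrying full precision, 159.32 ÷ 86.43 = 1.84334143237… °C; 86.43 has 4 s.f., so the result keeps min(4, 4) = 4 s.f.
Rounded to 4 significant figures: 1.843 °C.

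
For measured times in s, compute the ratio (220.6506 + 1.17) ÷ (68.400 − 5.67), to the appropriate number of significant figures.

220.6506 + 1.17 = 221.8206, limited to 2 d.p. → 5 s.f.; 68.400 − 5.67 = 62.730, limited to 2 d.p. → 4 s.f.
Carrying full precision, 221.8206 ÷ 62.730 = 3.53611669058…; keep min(5, 4) = 4 s.f.
Rounded to 4 significant figures: 3.536.

3.536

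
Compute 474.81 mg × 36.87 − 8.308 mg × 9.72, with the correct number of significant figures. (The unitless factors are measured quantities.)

474.81 × 36.87 = 17506.2447 → 1.751 × 10⁴ mg (4 s.f., last digit at the 10^1 place).
8.308 × 9.72 = 80.75376 → 80.8 mg (3 s.f., last digit at the 10^-1 place).
Difference: 17425.49094 mg; keep the coarser place, 10^1.
Result: 1.743 × 10⁴ mg.

1.743 × 10⁴ mg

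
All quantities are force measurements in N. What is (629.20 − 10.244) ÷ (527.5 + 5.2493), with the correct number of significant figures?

629.20 − 10.244 = 618.956, limited to 2 d.p. → 5 s.f.; 527.5 + 5.2493 = 532.7493, limited to 1 d.p. → 4 s.f.
Carrying full precision, 618.956 ÷ 532.7493 = 1.16181475978…; keep min(5, 4) = 4 s.f.
Rounded to 4 significant figures: 1.162.

1.162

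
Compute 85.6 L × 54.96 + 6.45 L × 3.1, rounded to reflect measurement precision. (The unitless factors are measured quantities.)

85.6 × 54.96 = 4704.576 → 4.70 × 10^3 L (3 s.f., last digit at the 10^1 place).
6.45 × 3.1 = 19.995 → 20. L (2 s.f., last digit at the 10^0 place).
Sum: 4724.571 L; keep the coarser place, 10^1.
Result: 4.72 × 10^3 L.

4.72 × 10^3 L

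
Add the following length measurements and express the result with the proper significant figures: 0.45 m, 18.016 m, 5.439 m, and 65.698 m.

0.45 m + 18.016 m + 5.439 m + 65.698 m = 89.603 m.
Addition/subtraction keeps the fewest decimal places: 0.45 → 2 decimal places, 18.016 → 3 decimal places, 5.439 → 3 decimal places, 65.698 → 3 decimal places; limit is 2.
Rounded to 2 decimal places: 89.60 m.

89.60 m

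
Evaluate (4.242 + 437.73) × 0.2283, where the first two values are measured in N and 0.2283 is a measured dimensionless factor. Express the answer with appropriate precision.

4.242 N + 437.73 N = 441.972 N; the sum is limited to 2 decimal places (5 s.f.).
Carrying full precision, 441.972 × 0.2283 = 100.9022076 N; 0.2283 has 4 s.f., so the result keeps min(5, 4) = 4 s.f.
Rounded to 4 significant figures: 100.9 N.

100.9 N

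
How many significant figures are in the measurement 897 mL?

897: every digit is nonzero and significant.

3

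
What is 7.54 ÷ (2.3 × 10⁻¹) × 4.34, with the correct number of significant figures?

1.4 × 10²

7.54 ÷ (2.3 × 10⁻¹) × 4.34 = 142.276521739…
Multiplication/division keeps the fewest significant figures: 7.54 → 3 s.f., 2.3 × 10⁻¹ → 2 s.f., 4.34 → 3 s.f.; limit is 2.
Rounded to 2 significant figures: 1.4 × 10².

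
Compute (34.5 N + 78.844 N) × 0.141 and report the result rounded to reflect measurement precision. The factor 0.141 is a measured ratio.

34.5 N + 78.844 N = 113.344 N; the sum is limited to 1 decimal place (4 s.f.).
Carrying full precision, 113.344 × 0.141 = 15.981504 N; 0.141 has 3 s.f., so the result keeps min(4, 3) = 3 s.f.
Rounded to 3 significant figures: 16.0 N.

16.0 N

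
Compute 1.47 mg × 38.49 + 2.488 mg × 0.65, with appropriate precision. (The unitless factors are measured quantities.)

58.2 mg

1.47 × 38.49 = 56.5803 → 56.6 mg (3 s.f., last digit at the 10^-1 place).
2.488 × 0.65 = 1.6172 → 1.6 mg (2 s.f., last digit at the 10^-1 place).
Sum: 58.1975 mg; keep the coarser place, 10^-1.
Result: 58.2 mg.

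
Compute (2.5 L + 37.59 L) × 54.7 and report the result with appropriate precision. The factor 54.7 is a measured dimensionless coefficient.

2.19 × 10^3 L

2.5 L + 37.59 L = 40.09 L; the sum is limited to 1 decimal place (3 s.f.).
Carrying full precision, 40.09 × 54.7 = 2192.923 L; 54.7 has 3 s.f., so the result keeps min(3, 3) = 3 s.f.
Rounded to 3 significant figures: 2.19 × 10^3 L.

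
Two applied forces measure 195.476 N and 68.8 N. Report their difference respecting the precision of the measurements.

126.7 N

195.476 N − 68.8 N = 126.676 N.
Addition/subtraction keeps the fewest decimal places: 195.476 → 3 decimal places, 68.8 → 1 decimal place; limit is 1.
Rounded to 1 decimal place: 126.7 N.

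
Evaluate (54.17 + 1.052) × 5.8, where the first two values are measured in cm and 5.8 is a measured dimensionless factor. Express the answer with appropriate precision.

54.17 cm + 1.052 cm = 55.222 cm; the sum is limited to 2 decimal places (4 s.f.).
Carrying full precision, 55.222 × 5.8 = 320.2876 cm; 5.8 has 2 s.f., so the result keeps min(4, 2) = 2 s.f.
Rounded to 2 significant figures: 3.2 × 10^2 cm.

3.2 × 10^2 cm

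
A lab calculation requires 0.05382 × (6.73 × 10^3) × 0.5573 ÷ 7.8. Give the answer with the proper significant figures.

26

0.05382 × (6.73 × 10^3) × 0.5573 ÷ 7.8 = 25.8793401
Multiplication/division keeps the fewest significant figures: 0.05382 → 4 s.f., 6.73 × 10^3 → 3 s.f., 0.5573 → 4 s.f., 7.8 → 2 s.f.; limit is 2.
Rounded to 2 significant figures: 26.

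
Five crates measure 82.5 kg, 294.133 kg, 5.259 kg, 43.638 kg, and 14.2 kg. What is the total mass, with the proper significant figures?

439.7 kg

82.5 kg + 294.133 kg + 5.259 kg + 43.638 kg + 14.2 kg = 439.730 kg.
Addition/subtraction keeps the fewest decimal places: 82.5 → 1 decimal place, 294.133 → 3 decimal places, 5.259 → 3 decimal places, 43.638 → 3 decimal places, 14.2 → 1 decimal place; limit is 1.
Rounded to 1 decimal place: 439.7 kg.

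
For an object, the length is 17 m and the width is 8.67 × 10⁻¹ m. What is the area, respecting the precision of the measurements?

15 m²

area = 17 m × 8.67 × 10⁻¹ m = 14.739 m².
17 has 2 significant figures; 8.67 × 10⁻¹ has 3.
Division/multiplication keeps the fewest: 2 significant figures.
Rounded: 15 m².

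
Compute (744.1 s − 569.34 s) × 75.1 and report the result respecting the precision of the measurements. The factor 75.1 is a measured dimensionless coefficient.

744.1 s − 569.34 s = 174.76 s; the difference is limited to 1 decimal place (4 s.f.).
Carrying full precision, 174.76 × 75.1 = 13124.476 s; 75.1 has 3 s.f., so the result keeps min(4, 3) = 3 s.f.
Rounded to 3 significant figures: 1.31 × 10⁴ s.

1.31 × 10⁴ s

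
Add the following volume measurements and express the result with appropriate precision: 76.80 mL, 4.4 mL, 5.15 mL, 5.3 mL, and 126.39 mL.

218.0 mL

76.80 mL + 4.4 mL + 5.15 mL + 5.3 mL + 126.39 mL = 218.04 mL.
Addition/subtraction keeps the fewest decimal places: 76.80 → 2 decimal places, 4.4 → 1 decimal place, 5.15 → 2 decimal places, 5.3 → 1 decimal place, 126.39 → 2 decimal places; limit is 1.
Rounded to 1 decimal place: 218.0 mL.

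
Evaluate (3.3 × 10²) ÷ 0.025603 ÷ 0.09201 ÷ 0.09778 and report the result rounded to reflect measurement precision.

1.4 × 10⁶

(3.3 × 10²) ÷ 0.025603 ÷ 0.09201 ÷ 0.09778 = 1432643.12503…
Multiplication/division keeps the fewest significant figures: 3.3 × 10² → 2 s.f., 0.025603 → 5 s.f., 0.09201 → 4 s.f., 0.09778 → 4 s.f.; limit is 2.
Rounded to 2 significant figures: 1.4 × 10⁶.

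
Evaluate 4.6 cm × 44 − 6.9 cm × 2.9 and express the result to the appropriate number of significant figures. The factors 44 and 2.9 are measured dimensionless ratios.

1.8 × 10² cm

4.6 × 44 = 202.4 → 2.0 × 10² cm (2 s.f., last digit at the 10^1 place).
6.9 × 2.9 = 20.01 → 2.0 × 10¹ cm (2 s.f., last digit at the 10^0 place).
Difference: 182.39 cm; keep the coarser place, 10^1.
Result: 1.8 × 10² cm.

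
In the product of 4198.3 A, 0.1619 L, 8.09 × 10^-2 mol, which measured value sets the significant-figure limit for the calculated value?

4198.3 A → 5 s.f.; 0.1619 L → 4 s.f.; 8.09 × 10^-2 mol → 3 s.f.
The fewest is 3 significant figures, from 8.09 × 10^-2 mol.

8.09 × 10^-2 mol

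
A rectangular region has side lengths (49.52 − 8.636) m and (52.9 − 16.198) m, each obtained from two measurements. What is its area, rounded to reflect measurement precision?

1.50 × 10^3 m²

49.52 − 8.636 = 40.884, limited to 2 d.p. → 4 s.f.; 52.9 − 16.198 = 36.702, limited to 1 d.p. → 3 s.f.
Carrying full precision, 40.884 × 36.702 = 1500.524568; keep min(4, 3) = 3 s.f.
Rounded to 3 significant figures: 1.50 × 10^3 m².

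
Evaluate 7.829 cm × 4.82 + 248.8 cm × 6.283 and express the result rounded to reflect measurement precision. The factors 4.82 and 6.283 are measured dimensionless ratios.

1601 cm

7.829 × 4.82 = 37.73578 → 37.7 cm (3 s.f., last digit at the 10^-1 place).
248.8 × 6.283 = 1563.2104 → 1563 cm (4 s.f., last digit at the 10^0 place).
Sum: 1600.94618 cm; keep the coarser place, 10^0.
Result: 1601 cm.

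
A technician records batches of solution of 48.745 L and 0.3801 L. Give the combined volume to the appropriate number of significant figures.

49.125 L

48.745 L + 0.3801 L = 49.1251 L.
Addition/subtraction keeps the fewest decimal places: 48.745 → 3 decimal places, 0.3801 → 4 decimal places; limit is 3.
Rounded to 3 decimal places: 49.125 L.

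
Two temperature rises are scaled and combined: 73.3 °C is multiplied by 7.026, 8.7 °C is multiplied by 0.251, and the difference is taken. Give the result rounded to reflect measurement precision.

73.3 × 7.026 = 515.0058 → 5.15 × 10² °C (3 s.f., last digit at the 10^0 place).
8.7 × 0.251 = 2.1837 → 2.2 °C (2 s.f., last digit at the 10^-1 place).
Difference: 512.8221 °C; keep the coarser place, 10^0.
Result: 5.13 × 10² °C.

5.13 × 10² °C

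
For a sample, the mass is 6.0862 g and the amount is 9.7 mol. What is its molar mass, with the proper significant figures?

0.63 g/mol

molar mass = 6.0862 g ÷ 9.7 mol = 0.627443298969… g/mol.
6.0862 has 5 significant figures; 9.7 has 2.
Division/multiplication keeps the fewest: 2 significant figures.
Rounded: 0.63 g/mol.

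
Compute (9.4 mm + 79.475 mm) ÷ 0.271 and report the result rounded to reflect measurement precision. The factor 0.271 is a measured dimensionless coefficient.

328 mm

9.4 mm + 79.475 mm = 88.875 mm; the sum is limited to 1 decimal place (3 s.f.).
Carrying full precision, 88.875 ÷ 0.271 = 327.95202952… mm; 0.271 has 3 s.f., so the result keeps min(3, 3) = 3 s.f.
Rounded to 3 significant figures: 328 mm.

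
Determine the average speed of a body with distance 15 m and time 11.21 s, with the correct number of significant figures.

average speed = 15 m ÷ 11.21 s = 1.33809099019… m/s.
15 has 2 significant figures; 11.21 has 4.
Division/multiplication keeps the fewest: 2 significant figures.
Rounded: 1.3 m/s.

1.3 m/s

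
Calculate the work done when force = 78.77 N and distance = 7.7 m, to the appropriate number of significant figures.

work done = 78.77 N × 7.7 m = 606.529 J.
78.77 has 4 significant figures; 7.7 has 2.
Division/multiplication keeps the fewest: 2 significant figures.
Rounded: 6.1 × 10² J.

6.1 × 10² J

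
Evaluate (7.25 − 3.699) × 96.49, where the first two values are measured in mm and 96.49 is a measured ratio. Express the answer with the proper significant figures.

7.25 mm − 3.699 mm = 3.551 mm; the difference is limited to 2 decimal places (3 s.f.).
Carrying full precision, 3.551 × 96.49 = 342.63599 mm; 96.49 has 4 s.f., so the result keeps min(3, 4) = 3 s.f.
Rounded to 3 significant figures: 343 mm.

343 mm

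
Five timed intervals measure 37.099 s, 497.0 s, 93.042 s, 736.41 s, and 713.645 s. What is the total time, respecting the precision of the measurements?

37.099 s + 497.0 s + 93.042 s + 736.41 s + 713.645 s = 2077.196 s.
Addition/subtraction keeps the fewest decimal places: 37.099 → 3 decimal places, 497.0 → 1 decimal place, 93.042 → 3 decimal places, 736.41 → 2 decimal places, 713.645 → 3 decimal places; limit is 1.
Rounded to 1 decimal place: 2077.2 s.

2077.2 s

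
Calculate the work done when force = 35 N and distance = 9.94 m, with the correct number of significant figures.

work done = 35 N × 9.94 m = 347.9 J.
35 has 2 significant figures; 9.94 has 3.
Division/multiplication keeps the fewest: 2 significant figures.
Rounded: 3.5 × 10^2 J.

3.5 × 10^2 J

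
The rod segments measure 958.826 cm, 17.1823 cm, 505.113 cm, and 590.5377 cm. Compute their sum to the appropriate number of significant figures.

958.826 cm + 17.1823 cm + 505.113 cm + 590.5377 cm = 2071.6590 cm.
Addition/subtraction keeps the fewest decimal places: 958.826 → 3 decimal places, 17.1823 → 4 decimal places, 505.113 → 3 decimal places, 590.5377 → 4 decimal places; limit is 3.
Rounded to 3 decimal places: 2071.659 cm.

2071.659 cm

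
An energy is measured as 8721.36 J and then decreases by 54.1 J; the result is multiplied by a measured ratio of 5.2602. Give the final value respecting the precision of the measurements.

8721.36 J − 54.1 J = 8667.26 J; the difference is limited to 1 decimal place (5 s.f.).
Carrying full precision, 8667.26 × 5.2602 = 45591.521052 J; 5.2602 has 5 s.f., so the result keeps min(5, 5) = 5 s.f.
Rounded to 5 significant figures: 45592 J.

45592 J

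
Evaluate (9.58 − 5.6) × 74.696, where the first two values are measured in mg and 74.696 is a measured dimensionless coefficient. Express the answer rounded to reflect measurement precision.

9.58 mg − 5.6 mg = 3.98 mg; the difference is limited to 1 decimal place (2 s.f.).
Carrying full precision, 3.98 × 74.696 = 297.29008 mg; 74.696 has 5 s.f., so the result keeps min(2, 5) = 2 s.f.
Rounded to 2 significant figures: 3.0 × 10^2 mg.

3.0 × 10^2 mg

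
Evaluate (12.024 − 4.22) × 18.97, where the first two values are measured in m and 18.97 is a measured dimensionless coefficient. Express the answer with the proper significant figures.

12.024 m − 4.22 m = 7.804 m; the difference is limited to 2 decimal places (3 s.f.).
Carrying full precision, 7.804 × 18.97 = 148.04188 m; 18.97 has 4 s.f., so the result keeps min(3, 4) = 3 s.f.
Rounded to 3 significant figures: 1.48 × 10^2 m.

1.48 × 10^2 m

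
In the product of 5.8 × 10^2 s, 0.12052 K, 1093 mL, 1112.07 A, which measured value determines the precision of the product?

5.8 × 10^2 s → 2 s.f.; 0.12052 K → 5 s.f.; 1093 mL → 4 s.f.; 1112.07 A → 6 s.f.
The fewest is 2 significant figures, from 5.8 × 10^2 s.

5.8 × 10^2 s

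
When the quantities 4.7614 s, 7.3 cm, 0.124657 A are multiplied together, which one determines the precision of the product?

7.3 cm

4.7614 s → 5 s.f.; 7.3 cm → 2 s.f.; 0.124657 A → 6 s.f.
The fewest is 2 significant figures, from 7.3 cm.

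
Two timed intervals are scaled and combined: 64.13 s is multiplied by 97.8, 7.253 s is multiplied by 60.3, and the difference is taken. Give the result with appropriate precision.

64.13 × 97.8 = 6271.914 → 6.27 × 10³ s (3 s.f., last digit at the 10^1 place).
7.253 × 60.3 = 437.3559 → 437 s (3 s.f., last digit at the 10^0 place).
Difference: 5834.5581 s; keep the coarser place, 10^1.
Result: 5.83 × 10³ s.

5.83 × 10³ s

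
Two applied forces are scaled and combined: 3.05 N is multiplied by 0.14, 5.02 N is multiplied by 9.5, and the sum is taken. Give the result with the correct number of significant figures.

3.05 × 0.14 = 0.427 → 0.43 N (2 s.f., last digit at the 10^-2 place).
5.02 × 9.5 = 47.69 → 48 N (2 s.f., last digit at the 10^0 place).
Sum: 48.117 N; keep the coarser place, 10^0.
Result: 48 N.

48 N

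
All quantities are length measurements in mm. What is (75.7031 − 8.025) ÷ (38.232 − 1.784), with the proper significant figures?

75.7031 − 8.025 = 67.6781, limited to 3 d.p. → 5 s.f.; 38.232 − 1.784 = 36.448, limited to 3 d.p. → 5 s.f.
Carrying full precision, 67.6781 ÷ 36.448 = 1.85683988147…; keep min(5, 5) = 5 s.f.
Rounded to 5 significant figures: 1.8568.

1.8568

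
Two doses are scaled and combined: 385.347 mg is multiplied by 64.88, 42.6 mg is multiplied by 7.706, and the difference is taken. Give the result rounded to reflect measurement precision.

385.347 × 64.88 = 25001.31336 → 2.500 × 10⁴ mg (4 s.f., last digit at the 10^1 place).
42.6 × 7.706 = 328.2756 → 328 mg (3 s.f., last digit at the 10^0 place).
Difference: 24673.03776 mg; keep the coarser place, 10^1.
Result: 2.467 × 10⁴ mg.

2.467 × 10⁴ mg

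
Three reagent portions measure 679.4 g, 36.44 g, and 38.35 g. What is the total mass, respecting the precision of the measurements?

679.4 g + 36.44 g + 38.35 g = 754.19 g.
Addition/subtraction keeps the fewest decimal places: 679.4 → 1 decimal place, 36.44 → 2 decimal places, 38.35 → 2 decimal places; limit is 1.
Rounded to 1 decimal place: 7.542 × 10^2 g.

7.542 × 10^2 g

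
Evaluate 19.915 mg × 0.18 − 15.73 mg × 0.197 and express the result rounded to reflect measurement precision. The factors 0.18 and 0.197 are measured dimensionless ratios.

19.915 × 0.18 = 3.5847 → 3.6 mg (2 s.f., last digit at the 10^-1 place).
15.73 × 0.197 = 3.09881 → 3.10 mg (3 s.f., last digit at the 10^-2 place).
Difference: 0.48589 mg; keep the coarser place, 10^-1.
Result: 5 × 10^-1 mg.

5 × 10^-1 mg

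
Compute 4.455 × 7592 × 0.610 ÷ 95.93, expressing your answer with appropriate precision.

4.455 × 7592 × 0.610 ÷ 95.93 = 215.069734181…
Multiplication/division keeps the fewest significant figures: 4.455 → 4 s.f., 7592 → 4 s.f., 0.610 → 3 s.f., 95.93 → 4 s.f.; limit is 3.
Rounded to 3 significant figures: 215.

215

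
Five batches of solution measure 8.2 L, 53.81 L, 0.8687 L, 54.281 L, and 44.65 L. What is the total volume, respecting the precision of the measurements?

8.2 L + 53.81 L + 0.8687 L + 54.281 L + 44.65 L = 161.8097 L.
Addition/subtraction keeps the fewest decimal places: 8.2 → 1 decimal place, 53.81 → 2 decimal places, 0.8687 → 4 decimal places, 54.281 → 3 decimal places, 44.65 → 2 decimal places; limit is 1.
Rounded to 1 decimal place: 161.8 L.

161.8 L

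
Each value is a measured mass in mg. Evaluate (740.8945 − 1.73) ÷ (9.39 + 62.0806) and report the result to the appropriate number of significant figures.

10.34

740.8945 − 1.73 = 739.1645, limited to 2 d.p. → 5 s.f.; 9.39 + 62.0806 = 71.4706, limited to 2 d.p. → 4 s.f.
Carrying full precision, 739.1645 ÷ 71.4706 = 10.3422176391…; keep min(5, 4) = 4 s.f.
Rounded to 4 significant figures: 10.34.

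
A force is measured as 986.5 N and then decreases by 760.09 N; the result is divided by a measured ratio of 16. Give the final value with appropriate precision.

14 N

986.5 N − 760.09 N = 226.41 N; the difference is limited to 1 decimal place (4 s.f.).
Carrying full precision, 226.41 ÷ 16 = 14.150625 N; 16 has 2 s.f., so the result keeps min(4, 2) = 2 s.f.
Rounded to 2 significant figures: 14 N.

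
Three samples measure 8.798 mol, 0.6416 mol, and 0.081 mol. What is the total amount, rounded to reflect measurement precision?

9.521 mol

8.798 mol + 0.6416 mol + 0.081 mol = 9.5206 mol.
Addition/subtraction keeps the fewest decimal places: 8.798 → 3 decimal places, 0.6416 → 4 decimal places, 0.081 → 3 decimal places; limit is 3.
Rounded to 3 decimal places: 9.521 mol.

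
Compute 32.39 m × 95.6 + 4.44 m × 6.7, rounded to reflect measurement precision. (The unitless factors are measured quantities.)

32.39 × 95.6 = 3096.484 → 3.10 × 10^3 m (3 s.f., last digit at the 10^1 place).
4.44 × 6.7 = 29.748 → 30. m (2 s.f., last digit at the 10^0 place).
Sum: 3126.232 m; keep the coarser place, 10^1.
Result: 3.13 × 10^3 m.

3.13 × 10^3 m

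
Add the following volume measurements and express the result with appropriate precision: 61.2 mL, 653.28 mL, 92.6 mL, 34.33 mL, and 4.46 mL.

61.2 mL + 653.28 mL + 92.6 mL + 34.33 mL + 4.46 mL = 845.87 mL.
Addition/subtraction keeps the fewest decimal places: 61.2 → 1 decimal place, 653.28 → 2 decimal places, 92.6 → 1 decimal place, 34.33 → 2 decimal places, 4.46 → 2 decimal places; limit is 1.
Rounded to 1 decimal place: 845.9 mL.

845.9 mL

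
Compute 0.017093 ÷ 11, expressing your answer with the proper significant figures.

0.0016

0.017093 ÷ 11 = 0.00155390909091…
Multiplication/division keeps the fewest significant figures: 0.017093 → 5 s.f., 11 → 2 s.f.; limit is 2.
Rounded to 2 significant figures: 0.0016.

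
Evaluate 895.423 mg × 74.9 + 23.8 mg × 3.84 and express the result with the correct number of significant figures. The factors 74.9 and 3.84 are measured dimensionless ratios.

6.72 × 10⁴ mg

895.423 × 74.9 = 67067.1827 → 6.71 × 10⁴ mg (3 s.f., last digit at the 10^2 place).
23.8 × 3.84 = 91.392 → 91.4 mg (3 s.f., last digit at the 10^-1 place).
Sum: 67158.5747 mg; keep the coarser place, 10^2.
Result: 6.72 × 10⁴ mg.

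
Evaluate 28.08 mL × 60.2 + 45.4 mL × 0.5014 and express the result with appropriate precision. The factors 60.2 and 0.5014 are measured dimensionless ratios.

1.71 × 10³ mL

28.08 × 60.2 = 1690.416 → 1.69 × 10³ mL (3 s.f., last digit at the 10^1 place).
45.4 × 0.5014 = 22.76356 → 22.8 mL (3 s.f., last digit at the 10^-1 place).
Sum: 1713.17956 mL; keep the coarser place, 10^1.
Result: 1.71 × 10³ mL.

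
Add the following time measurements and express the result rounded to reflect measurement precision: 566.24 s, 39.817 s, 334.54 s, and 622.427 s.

566.24 s + 39.817 s + 334.54 s + 622.427 s = 1563.024 s.
Addition/subtraction keeps the fewest decimal places: 566.24 → 2 decimal places, 39.817 → 3 decimal places, 334.54 → 2 decimal places, 622.427 → 3 decimal places; limit is 2.
Rounded to 2 decimal places: 1.56302 × 10^3 s.

1.56302 × 10^3 s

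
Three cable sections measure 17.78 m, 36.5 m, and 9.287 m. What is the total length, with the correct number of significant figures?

17.78 m + 36.5 m + 9.287 m = 63.567 m.
Addition/subtraction keeps the fewest decimal places: 17.78 → 2 decimal places, 36.5 → 1 decimal place, 9.287 → 3 decimal places; limit is 1.
Rounded to 1 decimal place: 63.6 m.

63.6 m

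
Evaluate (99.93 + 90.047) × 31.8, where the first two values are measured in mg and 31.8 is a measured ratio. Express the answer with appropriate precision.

6.04 × 10^3 mg

99.93 mg + 90.047 mg = 189.977 mg; the sum is limited to 2 decimal places (5 s.f.).
Carrying full precision, 189.977 × 31.8 = 6041.2686 mg; 31.8 has 3 s.f., so the result keeps min(5, 3) = 3 s.f.
Rounded to 3 significant figures: 6.04 × 10^3 mg.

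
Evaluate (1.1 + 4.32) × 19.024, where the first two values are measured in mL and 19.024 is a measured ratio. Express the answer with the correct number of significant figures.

1.0 × 10^2 mL

1.1 mL + 4.32 mL = 5.42 mL; the sum is limited to 1 decimal place (2 s.f.).
Carrying full precision, 5.42 × 19.024 = 103.11008 mL; 19.024 has 5 s.f., so the result keeps min(2, 5) = 2 s.f.
Rounded to 2 significant figures: 1.0 × 10^2 mL.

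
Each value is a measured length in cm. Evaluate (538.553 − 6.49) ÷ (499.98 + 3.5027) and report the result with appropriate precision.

1.0568

538.553 − 6.49 = 532.063, limited to 2 d.p. → 5 s.f.; 499.98 + 3.5027 = 503.4827, limited to 2 d.p. → 5 s.f.
Carrying full precision, 532.063 ÷ 503.4827 = 1.05676520762…; keep min(5, 5) = 5 s.f.
Rounded to 5 significant figures: 1.0568.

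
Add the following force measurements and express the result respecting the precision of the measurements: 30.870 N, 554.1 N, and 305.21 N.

30.870 N + 554.1 N + 305.21 N = 890.180 N.
Addition/subtraction keeps the fewest decimal places: 30.870 → 3 decimal places, 554.1 → 1 decimal place, 305.21 → 2 decimal places; limit is 1.
Rounded to 1 decimal place: 890.2 N.

890.2 N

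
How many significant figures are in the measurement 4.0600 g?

5

4.0600: trailing zeros after a decimal point are significant; zeros between nonzero digits are significant.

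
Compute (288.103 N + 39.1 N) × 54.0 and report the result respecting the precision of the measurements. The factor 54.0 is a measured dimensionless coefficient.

1.77 × 10^4 N

288.103 N + 39.1 N = 327.203 N; the sum is limited to 1 decimal place (4 s.f.).
Carrying full precision, 327.203 × 54.0 = 17668.962 N; 54.0 has 3 s.f., so the result keeps min(4, 3) = 3 s.f.
Rounded to 3 significant figures: 1.77 × 10^4 N.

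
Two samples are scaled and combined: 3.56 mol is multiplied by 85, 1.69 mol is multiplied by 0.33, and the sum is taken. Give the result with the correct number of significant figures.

3.56 × 85 = 302.6 → 3.0 × 10^2 mol (2 s.f., last digit at the 10^1 place).
1.69 × 0.33 = 0.5577 → 0.56 mol (2 s.f., last digit at the 10^-2 place).
Sum: 303.1577 mol; keep the coarser place, 10^1.
Result: 3.0 × 10^2 mol.

3.0 × 10^2 mol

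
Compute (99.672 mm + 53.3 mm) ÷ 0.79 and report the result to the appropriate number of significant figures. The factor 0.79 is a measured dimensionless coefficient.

99.672 mm + 53.3 mm = 152.972 mm; the sum is limited to 1 decimal place (4 s.f.).
Carrying full precision, 152.972 ÷ 0.79 = 193.635443038… mm; 0.79 has 2 s.f., so the result keeps min(4, 2) = 2 s.f.
Rounded to 2 significant figures: 1.9 × 10² mm.

1.9 × 10² mm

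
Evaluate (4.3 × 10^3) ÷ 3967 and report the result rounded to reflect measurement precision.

(4.3 × 10^3) ÷ 3967 = 1.08394252584…
Multiplication/division keeps the fewest significant figures: 4.3 × 10^3 → 2 s.f., 3967 → 4 s.f.; limit is 2.
Rounded to 2 significant figures: 1.1.

1.1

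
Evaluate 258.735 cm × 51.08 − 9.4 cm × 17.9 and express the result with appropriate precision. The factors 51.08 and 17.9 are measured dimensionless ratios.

1.305 × 10^4 cm

258.735 × 51.08 = 13216.1838 → 1.322 × 10^4 cm (4 s.f., last digit at the 10^1 place).
9.4 × 17.9 = 168.26 → 1.7 × 10^2 cm (2 s.f., last digit at the 10^1 place).
Difference: 13047.9238 cm; keep the coarser place, 10^1.
Result: 1.305 × 10^4 cm.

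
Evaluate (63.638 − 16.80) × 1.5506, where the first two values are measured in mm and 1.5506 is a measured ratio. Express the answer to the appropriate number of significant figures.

63.638 mm − 16.80 mm = 46.838 mm; the difference is limited to 2 decimal places (4 s.f.).
Carrying full precision, 46.838 × 1.5506 = 72.6270028 mm; 1.5506 has 5 s.f., so the result keeps min(4, 5) = 4 s.f.
Rounded to 4 significant figures: 72.63 mm.

72.63 mm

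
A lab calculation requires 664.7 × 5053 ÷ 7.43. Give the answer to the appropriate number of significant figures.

4.52 × 10^5

664.7 × 5053 ÷ 7.43 = 452049.676985…
Multiplication/division keeps the fewest significant figures: 664.7 → 4 s.f., 5053 → 4 s.f., 7.43 → 3 s.f.; limit is 3.
Rounded to 3 significant figures: 4.52 × 10^5.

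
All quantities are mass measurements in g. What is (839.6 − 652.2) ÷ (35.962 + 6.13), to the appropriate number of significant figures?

839.6 − 652.2 = 187.4, limited to 1 d.p. → 4 s.f.; 35.962 + 6.13 = 42.092, limited to 2 d.p. → 4 s.f.
Carrying full precision, 187.4 ÷ 42.092 = 4.45215242801…; keep min(4, 4) = 4 s.f.
Rounded to 4 significant figures: 4.452.

4.452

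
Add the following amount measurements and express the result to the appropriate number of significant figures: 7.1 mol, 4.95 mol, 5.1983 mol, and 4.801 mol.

22.0 mol

7.1 mol + 4.95 mol + 5.1983 mol + 4.801 mol = 22.0493 mol.
Addition/subtraction keeps the fewest decimal places: 7.1 → 1 decimal place, 4.95 → 2 decimal places, 5.1983 → 4 decimal places, 4.801 → 3 decimal places; limit is 1.
Rounded to 1 decimal place: 22.0 mol.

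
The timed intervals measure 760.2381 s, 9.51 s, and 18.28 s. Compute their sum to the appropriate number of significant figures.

788.03 s

760.2381 s + 9.51 s + 18.28 s = 788.0281 s.
Addition/subtraction keeps the fewest decimal places: 760.2381 → 4 decimal places, 9.51 → 2 decimal places, 18.28 → 2 decimal places; limit is 2.
Rounded to 2 decimal places: 788.03 s.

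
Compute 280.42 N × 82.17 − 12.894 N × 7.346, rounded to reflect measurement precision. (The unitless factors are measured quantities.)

280.42 × 82.17 = 23042.1114 → 2.304 × 10^4 N (4 s.f., last digit at the 10^1 place).
12.894 × 7.346 = 94.719324 → 94.72 N (4 s.f., last digit at the 10^-2 place).
Difference: 22947.392076 N; keep the coarser place, 10^1.
Result: 2.295 × 10^4 N.

2.295 × 10^4 N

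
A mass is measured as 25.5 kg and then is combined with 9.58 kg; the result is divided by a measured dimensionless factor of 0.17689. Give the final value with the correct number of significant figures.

25.5 kg + 9.58 kg = 35.08 kg; the sum is limited to 1 decimal place (3 s.f.).
Carrying full precision, 35.08 ÷ 0.17689 = 198.315337215… kg; 0.17689 has 5 s.f., so the result keeps min(3, 5) = 3 s.f.
Rounded to 3 significant figures: 1.98 × 10^2 kg.

1.98 × 10^2 kg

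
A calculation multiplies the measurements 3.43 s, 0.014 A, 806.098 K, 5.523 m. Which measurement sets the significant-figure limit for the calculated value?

0.014 A

3.43 s → 3 s.f.; 0.014 A → 2 s.f.; 806.098 K → 6 s.f.; 5.523 m → 4 s.f.
The fewest is 2 significant figures, from 0.014 A.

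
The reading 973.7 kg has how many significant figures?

973.7: every digit is nonzero and significant.

4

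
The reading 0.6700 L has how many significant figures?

0.6700: leading zeros are not significant; trailing zeros after a decimal point are significant.

4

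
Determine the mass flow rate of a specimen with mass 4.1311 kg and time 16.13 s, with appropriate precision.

mass flow rate = 4.1311 kg ÷ 16.13 s = 0.25611283323… kg/s.
4.1311 has 5 significant figures; 16.13 has 4.
Division/multiplication keeps the fewest: 4 significant figures.
Rounded: 0.2561 kg/s.

0.2561 kg/s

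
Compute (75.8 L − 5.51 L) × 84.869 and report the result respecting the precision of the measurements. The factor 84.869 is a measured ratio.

75.8 L − 5.51 L = 70.29 L; the difference is limited to 1 decimal place (3 s.f.).
Carrying full precision, 70.29 × 84.869 = 5965.44201 L; 84.869 has 5 s.f., so the result keeps min(3, 5) = 3 s.f.
Rounded to 3 significant figures: 5.97 × 10^3 L.

5.97 × 10^3 L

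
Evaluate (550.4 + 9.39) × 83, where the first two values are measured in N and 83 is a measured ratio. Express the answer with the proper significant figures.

550.4 N + 9.39 N = 559.79 N; the sum is limited to 1 decimal place (4 s.f.).
Carrying full precision, 559.79 × 83 = 46462.57 N; 83 has 2 s.f., so the result keeps min(4, 2) = 2 s.f.
Rounded to 2 significant figures: 4.6 × 10⁴ N.

4.6 × 10⁴ N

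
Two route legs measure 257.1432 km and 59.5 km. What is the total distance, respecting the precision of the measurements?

257.1432 km + 59.5 km = 316.6432 km.
Addition/subtraction keeps the fewest decimal places: 257.1432 → 4 decimal places, 59.5 → 1 decimal place; limit is 1.
Rounded to 1 decimal place: 316.6 km.

316.6 km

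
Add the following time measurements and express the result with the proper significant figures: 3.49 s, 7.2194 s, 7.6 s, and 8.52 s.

3.49 s + 7.2194 s + 7.6 s + 8.52 s = 26.8294 s.
Addition/subtraction keeps the fewest decimal places: 3.49 → 2 decimal places, 7.2194 → 4 decimal places, 7.6 → 1 decimal place, 8.52 → 2 decimal places; limit is 1.
Rounded to 1 decimal place: 26.8 s.

26.8 s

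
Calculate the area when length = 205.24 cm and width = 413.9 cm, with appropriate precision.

area = 205.24 cm × 413.9 cm = 84948.836 cm².
205.24 has 5 significant figures; 413.9 has 4.
Division/multiplication keeps the fewest: 4 significant figures.
Rounded: 8.495 × 10^4 cm².

8.495 × 10^4 cm²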